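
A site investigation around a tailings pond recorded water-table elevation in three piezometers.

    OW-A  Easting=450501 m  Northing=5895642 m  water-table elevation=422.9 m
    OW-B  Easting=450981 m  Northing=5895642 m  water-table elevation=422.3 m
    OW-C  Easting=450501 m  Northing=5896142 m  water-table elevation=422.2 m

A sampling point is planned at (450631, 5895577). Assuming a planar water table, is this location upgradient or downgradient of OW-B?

∂h/∂x = (422.3 − 422.9) / (450981 − 450501) = -0.001250
∂h/∂y = (422.2 − 422.9) / (5896142 − 5895642) = -0.001400
Head at (450631, 5895577) = 422.9 + (-0.001250)·(130) + (-0.001400)·(-65) = 422.83 m.
That is higher than the 422.3 m at OW-B, so the point is upgradient.

upgradient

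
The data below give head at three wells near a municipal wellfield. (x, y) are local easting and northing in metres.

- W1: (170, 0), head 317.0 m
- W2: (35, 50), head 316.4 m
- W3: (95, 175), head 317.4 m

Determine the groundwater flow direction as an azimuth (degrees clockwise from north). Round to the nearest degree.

232°

Differences from W1: to W2 (Δx, Δy, Δh) = (-135, 50, -0.6); to W3 = (-75, 175, +0.4).
Solve a·Δx + b·Δy = Δh: det = (-135)·175 − (-75)·50 = -19875.
∂h/∂x = [(-0.6)·175 − (+0.4)·50] / -19875 = +0.006289
∂h/∂y = [(-135)·(+0.4) − (-75)·(-0.6)] / -19875 = +0.004981
Flow direction (−∇h) has components (-0.006289 E, -0.004981 N).
Azimuth = atan2(E, N) = atan2(-0.006289, -0.004981) = 231.6° ≈ 232°.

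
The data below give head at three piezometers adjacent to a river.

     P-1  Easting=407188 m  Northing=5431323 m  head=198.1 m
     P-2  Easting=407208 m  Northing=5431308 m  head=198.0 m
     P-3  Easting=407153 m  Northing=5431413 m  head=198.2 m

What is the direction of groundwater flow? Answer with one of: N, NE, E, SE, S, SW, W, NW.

Differences from P-1: to P-2 (Δx, Δy, Δh) = (20, -15, -0.1); to P-3 = (-35, 90, +0.1).
Determinant of the coordinate differences = 20·90 − (-35)·(-15) = 1275.
∂h/∂x = [(-0.1)·90 − (+0.1)·(-15)] / 1275 = -0.005882
∂h/∂y = [20·(+0.1) − (-35)·(-0.1)] / 1275 = -0.001176
Flow = −∇h = (+0.005882 east, +0.001176 north), which points east.

E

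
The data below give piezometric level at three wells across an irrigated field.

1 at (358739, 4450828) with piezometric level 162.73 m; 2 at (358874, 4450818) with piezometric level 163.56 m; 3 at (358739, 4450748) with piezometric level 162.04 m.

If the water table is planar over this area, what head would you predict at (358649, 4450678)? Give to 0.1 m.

160.8 m

Three-point gradient (reference 1): Δ to 2 = (135, -10, +0.83), Δ to 3 = (0, -80, -0.69).
∂h/∂x = +0.006787, ∂h/∂y = +0.008625 (det = -10800).
h(358649, 4450678) = 162.73 + (+0.006787)·(-90) + (+0.008625)·(-150) = 162.73 -0.611 -1.294 = 160.825 m.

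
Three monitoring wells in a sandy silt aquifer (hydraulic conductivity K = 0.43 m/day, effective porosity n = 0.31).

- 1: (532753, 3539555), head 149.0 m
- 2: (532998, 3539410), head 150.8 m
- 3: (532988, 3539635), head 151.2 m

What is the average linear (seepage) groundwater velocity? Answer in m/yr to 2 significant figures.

Three-point gradient (reference 1): Δ to 2 = (245, -145, +1.8), Δ to 3 = (235, 80, +2.2).
∂h/∂x = +0.008626, ∂h/∂y = +0.002161 (det = 53675).
|∇h| = √(0.008626² + 0.002161²) = 0.008893
Seepage velocity v = K·i/n = 0.43 × 0.008893 / 0.31 = 0.01234 m/day = 4.507 m/yr.

4.5 m/yr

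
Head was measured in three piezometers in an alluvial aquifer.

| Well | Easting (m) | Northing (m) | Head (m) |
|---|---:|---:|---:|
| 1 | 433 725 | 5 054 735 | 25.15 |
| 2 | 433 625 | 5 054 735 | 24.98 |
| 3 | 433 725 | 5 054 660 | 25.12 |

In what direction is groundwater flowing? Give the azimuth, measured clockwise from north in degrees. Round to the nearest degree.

257°

∂h/∂x = (24.98 − 25.15) / (433625 − 433725) = +0.001700
∂h/∂y = (25.12 − 25.15) / (5054660 − 5054735) = +0.0004000
Flow direction (−∇h) has components (-0.001700 E, -0.0004000 N).
Azimuth = atan2(E, N) = atan2(-0.001700, -0.0004000) = 256.8° ≈ 257°.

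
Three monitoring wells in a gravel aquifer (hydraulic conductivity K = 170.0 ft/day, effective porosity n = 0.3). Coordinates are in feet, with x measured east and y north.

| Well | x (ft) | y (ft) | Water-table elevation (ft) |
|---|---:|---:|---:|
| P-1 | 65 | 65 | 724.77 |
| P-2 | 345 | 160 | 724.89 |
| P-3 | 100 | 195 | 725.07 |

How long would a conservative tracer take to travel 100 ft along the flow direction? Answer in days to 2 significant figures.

72 days

With h = a·x + b·y + c and P-1 as origin, the differences give:
  280·a + 95·b = +0.12
  35·a + 130·b = +0.30
Eliminate b (×130 and ×95, subtract): 33075·a = -12.900 → a = ∂h/∂x = -0.0003900
Back-substitute: b = ∂h/∂y = +0.002413.
|∇h| = √(-0.0003900² + 0.002413²) = 0.002444
Seepage velocity v = K·i/n = 170.0 × 0.002444 / 0.3 = 1.385 ft/day.
t = 100 / 1.385 = 72.2 days.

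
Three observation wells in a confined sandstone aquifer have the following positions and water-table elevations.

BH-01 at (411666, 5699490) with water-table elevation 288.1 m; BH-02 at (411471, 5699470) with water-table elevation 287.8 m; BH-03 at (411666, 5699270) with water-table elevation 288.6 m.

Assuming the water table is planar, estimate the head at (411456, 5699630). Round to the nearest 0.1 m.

Three-point gradient (reference BH-01): Δ to BH-02 = (-195, -20, -0.3), Δ to BH-03 = (0, -220, +0.5).
∂h/∂x = +0.001772, ∂h/∂y = -0.002273 (det = 42900).
h(411456, 5699630) = 288.1 + (+0.001772)·(-210) + (-0.002273)·(140) = 288.1 -0.372 -0.318 = 287.410 m.

287.4 m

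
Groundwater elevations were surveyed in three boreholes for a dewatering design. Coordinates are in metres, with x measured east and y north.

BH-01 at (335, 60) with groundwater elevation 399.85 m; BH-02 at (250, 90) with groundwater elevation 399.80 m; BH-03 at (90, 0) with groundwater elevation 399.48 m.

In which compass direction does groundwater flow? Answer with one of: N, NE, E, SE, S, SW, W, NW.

SW

With h = a·x + b·y + c and BH-01 as origin, the differences give:
  (-85)·a + 30·b = -0.05
  (-245)·a + (-60)·b = -0.37
Eliminate b (×(-60) and ×30, subtract): 12450·a = 14.100 → a = ∂h/∂x = +0.001133
Back-substitute: b = ∂h/∂y = +0.001542.
Flow = −∇h = (-0.001133 east, -0.001542 north), which points southwest.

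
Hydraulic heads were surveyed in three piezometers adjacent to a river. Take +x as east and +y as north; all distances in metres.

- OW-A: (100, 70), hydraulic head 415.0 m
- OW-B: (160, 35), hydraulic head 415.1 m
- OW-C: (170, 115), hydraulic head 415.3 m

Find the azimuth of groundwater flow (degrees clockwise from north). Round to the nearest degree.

With h = a·x + b·y + c and OW-A as origin, the differences give:
  60·a + (-35)·b = +0.1
  70·a + 45·b = +0.3
Eliminate b (×45 and ×(-35), subtract): 5150·a = 15.00 → a = ∂h/∂x = +0.002913
Back-substitute: b = ∂h/∂y = +0.002136.
Flow direction (−∇h) has components (-0.002913 E, -0.002136 N).
Azimuth = atan2(E, N) = atan2(-0.002913, -0.002136) = 233.7° ≈ 234°.

234°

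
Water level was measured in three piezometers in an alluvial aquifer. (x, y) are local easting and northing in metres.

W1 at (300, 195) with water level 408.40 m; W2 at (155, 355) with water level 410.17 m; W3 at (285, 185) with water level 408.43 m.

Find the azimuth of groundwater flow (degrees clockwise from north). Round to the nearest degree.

135°

Taking W1 as reference: W2−W1 = (-145, 160, +1.77); W3−W1 = (-15, -10, +0.03).
Solve a·Δx + b·Δy = Δh: det = (-145)·(-10) − (-15)·160 = 3850.
∂h/∂x = [(+1.77)·(-10) − (+0.03)·160] / 3850 = -0.005844
∂h/∂y = [(-145)·(+0.03) − (-15)·(+1.77)] / 3850 = +0.005766
Flow direction (−∇h) has components (+0.005844 E, -0.005766 N).
Azimuth = atan2(E, N) = atan2(+0.005844, -0.005766) = 134.6° ≈ 135°.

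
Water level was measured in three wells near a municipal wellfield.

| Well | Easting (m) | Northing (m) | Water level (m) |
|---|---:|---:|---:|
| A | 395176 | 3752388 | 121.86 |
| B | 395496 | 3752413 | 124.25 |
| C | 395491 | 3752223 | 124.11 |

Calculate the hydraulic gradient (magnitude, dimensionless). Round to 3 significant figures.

With h = a·x + b·y + c and A as origin, the differences give:
  320·a + 25·b = +2.39
  315·a + (-165)·b = +2.25
Eliminate b (×(-165) and ×25, subtract): -60675·a = -450.600 → a = ∂h/∂x = +0.007426
Back-substitute: b = ∂h/∂y = +0.0005414.
|∇h| = √(0.007426² + 0.0005414²) = 0.007446

0.00745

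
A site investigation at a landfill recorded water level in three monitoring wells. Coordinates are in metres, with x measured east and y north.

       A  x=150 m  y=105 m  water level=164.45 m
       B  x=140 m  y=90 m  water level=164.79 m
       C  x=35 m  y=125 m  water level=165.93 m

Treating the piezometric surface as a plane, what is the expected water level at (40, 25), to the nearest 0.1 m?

With h = a·x + b·y + c and A as origin, the differences give:
  (-10)·a + (-15)·b = +0.34
  (-115)·a + 20·b = +1.48
Eliminate b (×20 and ×(-15), subtract): -1925·a = 29.000 → a = ∂h/∂x = -0.01506
Back-substitute: b = ∂h/∂y = -0.01262.
h(40, 25) = 164.45 + (-0.01506)·(-110) + (-0.01262)·(-80) = 164.45 +1.657 +1.010 = 167.117 m.

167.1 m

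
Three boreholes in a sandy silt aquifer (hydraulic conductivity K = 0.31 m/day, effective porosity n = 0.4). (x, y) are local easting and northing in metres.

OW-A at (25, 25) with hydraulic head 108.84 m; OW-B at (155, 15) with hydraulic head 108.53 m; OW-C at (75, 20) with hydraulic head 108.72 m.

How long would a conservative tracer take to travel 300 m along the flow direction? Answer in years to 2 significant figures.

440 years

Differences from OW-A: to OW-B (Δx, Δy, Δh) = (130, -10, -0.31); to OW-C = (50, -5, -0.12).
Solve a·Δx + b·Δy = Δh: det = 130·(-5) − 50·(-10) = -150.
∂h/∂x = [(-0.31)·(-5) − (-0.12)·(-10)] / -150 = -0.002333
∂h/∂y = [130·(-0.12) − 50·(-0.31)] / -150 = +0.0006667
|∇h| = √(-0.002333² + 0.0006667²) = 0.002426
Seepage velocity v = K·i/n = 0.31 × 0.002426 / 0.4 = 0.00188 m/day.
t = 300 / 0.00188 = 1.596e+05 days = 437 years.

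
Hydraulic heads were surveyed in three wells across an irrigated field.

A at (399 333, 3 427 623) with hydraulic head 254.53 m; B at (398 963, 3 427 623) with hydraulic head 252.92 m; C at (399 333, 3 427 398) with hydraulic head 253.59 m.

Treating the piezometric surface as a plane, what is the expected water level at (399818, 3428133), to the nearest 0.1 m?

258.8 m

∂h/∂x = (252.92 − 254.53) / (398963 − 399333) = +0.004351
∂h/∂y = (253.59 − 254.53) / (3427398 − 3427623) = +0.004178
h(399818, 3428133) = 254.53 + (+0.004351)·(485) + (+0.004178)·(510) = 254.53 +2.110 +2.131 = 258.771 m.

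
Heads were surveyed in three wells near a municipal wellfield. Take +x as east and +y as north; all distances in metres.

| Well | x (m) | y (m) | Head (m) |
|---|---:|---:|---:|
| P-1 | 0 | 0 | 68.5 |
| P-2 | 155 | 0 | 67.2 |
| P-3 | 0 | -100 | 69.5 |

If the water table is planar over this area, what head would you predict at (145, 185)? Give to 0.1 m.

∂h/∂x = (67.2 − 68.5) / (155 − 0) = -0.008387
∂h/∂y = (69.5 − 68.5) / (-100 − 0) = -0.01000
h(145, 185) = 68.5 + (-0.008387)·(145) + (-0.01000)·(185) = 68.5 -1.216 -1.850 = 65.434 m.

65.4 m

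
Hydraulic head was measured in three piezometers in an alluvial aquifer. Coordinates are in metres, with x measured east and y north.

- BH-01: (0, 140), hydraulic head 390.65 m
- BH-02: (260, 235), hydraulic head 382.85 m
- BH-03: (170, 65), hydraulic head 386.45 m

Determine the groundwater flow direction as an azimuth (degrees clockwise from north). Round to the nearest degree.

077°

With h = a·x + b·y + c and BH-01 as origin, the differences give:
  260·a + 95·b = -7.80
  170·a + (-75)·b = -4.20
Eliminate b (×(-75) and ×95, subtract): -35650·a = 984.000 → a = ∂h/∂x = -0.02760
Back-substitute: b = ∂h/∂y = -0.006564.
Flow direction (−∇h) has components (+0.02760 E, +0.006564 N).
Azimuth = atan2(E, N) = atan2(+0.02760, +0.006564) = 76.6° ≈ 077°.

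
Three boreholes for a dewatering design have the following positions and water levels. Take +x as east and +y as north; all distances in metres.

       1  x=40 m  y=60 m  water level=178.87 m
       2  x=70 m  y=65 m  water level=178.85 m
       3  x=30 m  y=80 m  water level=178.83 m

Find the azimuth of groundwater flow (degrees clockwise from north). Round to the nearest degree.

008°

Differences from 1: to 2 (Δx, Δy, Δh) = (30, 5, -0.02); to 3 = (-10, 20, -0.04).
Determinant of the coordinate differences = 30·20 − (-10)·5 = 650.
∂h/∂x = [(-0.02)·20 − (-0.04)·5] / 650 = -0.0003077
∂h/∂y = [30·(-0.04) − (-10)·(-0.02)] / 650 = -0.002154
Flow direction (−∇h) has components (+0.0003077 E, +0.002154 N).
Azimuth = atan2(E, N) = atan2(+0.0003077, +0.002154) = 8.1° ≈ 008°.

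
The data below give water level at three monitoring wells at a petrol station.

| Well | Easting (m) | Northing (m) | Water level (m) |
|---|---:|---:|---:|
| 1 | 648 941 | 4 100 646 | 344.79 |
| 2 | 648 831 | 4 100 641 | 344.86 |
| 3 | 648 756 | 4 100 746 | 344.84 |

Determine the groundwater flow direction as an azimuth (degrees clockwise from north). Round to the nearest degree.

044°

With h = a·x + b·y + c and 1 as origin, the differences give:
  (-110)·a + (-5)·b = +0.07
  (-185)·a + 100·b = +0.05
Eliminate b (×100 and ×(-5), subtract): -11925·a = 7.250 → a = ∂h/∂x = -0.0006080
Back-substitute: b = ∂h/∂y = -0.0006247.
Flow direction (−∇h) has components (+0.0006080 E, +0.0006247 N).
Azimuth = atan2(E, N) = atan2(+0.0006080, +0.0006247) = 44.2° ≈ 044°.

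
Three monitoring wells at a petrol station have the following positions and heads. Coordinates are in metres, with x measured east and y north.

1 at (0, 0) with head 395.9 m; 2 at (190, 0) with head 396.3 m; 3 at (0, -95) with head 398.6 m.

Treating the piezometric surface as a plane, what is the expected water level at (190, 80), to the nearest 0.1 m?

∂h/∂x = (396.3 − 395.9) / (190 − 0) = +0.002105
∂h/∂y = (398.6 − 395.9) / (-95 − 0) = -0.02842
h(190, 80) = 395.9 + (+0.002105)·(190) + (-0.02842)·(80) = 395.9 +0.400 -2.274 = 394.026 m.

394.0 m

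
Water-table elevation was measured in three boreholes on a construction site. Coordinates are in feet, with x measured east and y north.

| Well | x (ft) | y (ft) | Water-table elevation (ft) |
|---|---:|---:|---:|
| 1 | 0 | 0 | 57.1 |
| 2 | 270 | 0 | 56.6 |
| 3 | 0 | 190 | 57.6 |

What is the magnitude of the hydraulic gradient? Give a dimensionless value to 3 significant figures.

∂h/∂x = (56.6 − 57.1) / (270 − 0) = -0.001852
∂h/∂y = (57.6 − 57.1) / (190 − 0) = +0.002632
|∇h| = √(-0.001852² + 0.002632²) = 0.003218

0.00322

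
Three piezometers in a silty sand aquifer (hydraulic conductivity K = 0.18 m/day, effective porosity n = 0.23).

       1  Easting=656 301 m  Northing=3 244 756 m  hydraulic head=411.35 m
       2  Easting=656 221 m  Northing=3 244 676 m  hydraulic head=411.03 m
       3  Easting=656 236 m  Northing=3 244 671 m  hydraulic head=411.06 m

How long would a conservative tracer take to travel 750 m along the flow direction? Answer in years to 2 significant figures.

900 years

With h = a·x + b·y + c and 1 as origin, the differences give:
  (-80)·a + (-80)·b = -0.32
  (-65)·a + (-85)·b = -0.29
Eliminate b (×(-85) and ×(-80), subtract): 1600·a = 4.000 → a = ∂h/∂x = +0.002500
Back-substitute: b = ∂h/∂y = +0.001500.
|∇h| = √(0.002500² + 0.001500²) = 0.002915
Seepage velocity v = K·i/n = 0.18 × 0.002915 / 0.23 = 0.002281 m/day.
t = 750 / 0.002281 = 3.288e+05 days = 900 years.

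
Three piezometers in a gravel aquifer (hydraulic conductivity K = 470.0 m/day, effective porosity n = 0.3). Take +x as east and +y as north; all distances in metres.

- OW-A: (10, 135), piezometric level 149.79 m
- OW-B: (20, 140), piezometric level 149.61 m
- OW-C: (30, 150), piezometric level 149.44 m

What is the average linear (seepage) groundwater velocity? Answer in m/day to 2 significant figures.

With h = a·x + b·y + c and OW-A as origin, the differences give:
  10·a + 5·b = -0.18
  20·a + 15·b = -0.35
Eliminate b (×15 and ×5, subtract): 50·a = -0.950 → a = ∂h/∂x = -0.01900
Back-substitute: b = ∂h/∂y = +0.002000.
|∇h| = √(-0.01900² + 0.002000²) = 0.0191
Seepage velocity v = K·i/n = 470.0 × 0.0191 / 0.3 = 29.92 m/day.

30 m/day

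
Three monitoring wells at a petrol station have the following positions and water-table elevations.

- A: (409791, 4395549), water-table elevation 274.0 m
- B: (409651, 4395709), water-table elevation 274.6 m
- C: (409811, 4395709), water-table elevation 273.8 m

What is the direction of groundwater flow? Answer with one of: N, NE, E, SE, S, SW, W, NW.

E

Taking A as reference: B−A = (-140, 160, +0.6); C−A = (20, 160, -0.2).
Solve a·Δx + b·Δy = Δh: det = (-140)·160 − 20·160 = -25600.
∂h/∂x = [(+0.6)·160 − (-0.2)·160] / -25600 = -0.005000
∂h/∂y = [(-140)·(-0.2) − 20·(+0.6)] / -25600 = -0.0006250
Flow = −∇h = (+0.005000 east, +0.0006250 north), which points east.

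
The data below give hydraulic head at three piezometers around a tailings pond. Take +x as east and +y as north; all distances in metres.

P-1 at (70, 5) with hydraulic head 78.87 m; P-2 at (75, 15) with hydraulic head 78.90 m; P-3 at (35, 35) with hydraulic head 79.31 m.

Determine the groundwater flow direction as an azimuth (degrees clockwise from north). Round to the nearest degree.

133°

Differences from P-1: to P-2 (Δx, Δy, Δh) = (5, 10, +0.03); to P-3 = (-35, 30, +0.44).
Solve a·Δx + b·Δy = Δh: det = 5·30 − (-35)·10 = 500.
∂h/∂x = [(+0.03)·30 − (+0.44)·10] / 500 = -0.007000
∂h/∂y = [5·(+0.44) − (-35)·(+0.03)] / 500 = +0.006500
Flow direction (−∇h) has components (+0.007000 E, -0.006500 N).
Azimuth = atan2(E, N) = atan2(+0.007000, -0.006500) = 132.9° ≈ 133°.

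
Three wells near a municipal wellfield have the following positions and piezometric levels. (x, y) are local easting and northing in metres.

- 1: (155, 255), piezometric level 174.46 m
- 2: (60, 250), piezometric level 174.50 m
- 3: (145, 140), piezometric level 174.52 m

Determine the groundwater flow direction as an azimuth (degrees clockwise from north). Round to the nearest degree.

039°

Differences from 1: to 2 (Δx, Δy, Δh) = (-95, -5, +0.04); to 3 = (-10, -115, +0.06).
Solve a·Δx + b·Δy = Δh: det = (-95)·(-115) − (-10)·(-5) = 10875.
∂h/∂x = [(+0.04)·(-115) − (+0.06)·(-5)] / 10875 = -0.0003954
∂h/∂y = [(-95)·(+0.06) − (-10)·(+0.04)] / 10875 = -0.0004874
Flow direction (−∇h) has components (+0.0003954 E, +0.0004874 N).
Azimuth = atan2(E, N) = atan2(+0.0003954, +0.0004874) = 39.1° ≈ 039°.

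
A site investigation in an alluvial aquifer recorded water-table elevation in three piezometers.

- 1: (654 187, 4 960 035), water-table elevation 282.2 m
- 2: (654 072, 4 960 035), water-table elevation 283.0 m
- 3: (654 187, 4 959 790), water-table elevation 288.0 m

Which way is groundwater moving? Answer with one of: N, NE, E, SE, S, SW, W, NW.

∂h/∂x = (283.0 − 282.2) / (654072 − 654187) = -0.006957
∂h/∂y = (288.0 − 282.2) / (4959790 − 4960035) = -0.02367
Flow = −∇h = (+0.006957 east, +0.02367 north), which points north.

N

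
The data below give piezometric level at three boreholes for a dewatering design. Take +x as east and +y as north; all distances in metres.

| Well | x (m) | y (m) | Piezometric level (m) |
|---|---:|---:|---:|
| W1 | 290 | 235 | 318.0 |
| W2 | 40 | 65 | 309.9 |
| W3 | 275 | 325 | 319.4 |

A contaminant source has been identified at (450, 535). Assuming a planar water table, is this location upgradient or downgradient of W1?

upgradient

Taking W1 as reference: W2−W1 = (-250, -170, -8.1); W3−W1 = (-15, 90, +1.4).
Solve a·Δx + b·Δy = Δh: det = (-250)·90 − (-15)·(-170) = -25050.
∂h/∂x = [(-8.1)·90 − (+1.4)·(-170)] / -25050 = +0.01960
∂h/∂y = [(-250)·(+1.4) − (-15)·(-8.1)] / -25050 = +0.01882
Head at (450, 535) = 318.0 + (+0.01960)·(160) + (+0.01882)·(300) = 326.78 m.
That is higher than the 318.0 m at W1, so the point is upgradient.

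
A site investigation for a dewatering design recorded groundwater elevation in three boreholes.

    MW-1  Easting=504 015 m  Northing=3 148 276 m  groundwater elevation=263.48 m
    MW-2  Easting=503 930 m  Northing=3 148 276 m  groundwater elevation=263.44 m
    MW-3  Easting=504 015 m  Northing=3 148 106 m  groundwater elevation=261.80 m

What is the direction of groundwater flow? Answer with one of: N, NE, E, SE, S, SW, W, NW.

∂h/∂x = (263.44 − 263.48) / (503930 − 504015) = +0.0004706
∂h/∂y = (261.80 − 263.48) / (3148106 − 3148276) = +0.009882
Flow = −∇h = (-0.0004706 east, -0.009882 north), which points south.

S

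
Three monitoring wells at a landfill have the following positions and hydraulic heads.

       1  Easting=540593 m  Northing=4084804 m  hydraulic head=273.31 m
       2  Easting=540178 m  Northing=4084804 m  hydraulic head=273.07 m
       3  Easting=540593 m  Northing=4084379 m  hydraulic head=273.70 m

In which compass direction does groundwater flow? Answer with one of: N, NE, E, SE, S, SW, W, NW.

∂h/∂x = (273.07 − 273.31) / (540178 − 540593) = +0.0005783
∂h/∂y = (273.70 − 273.31) / (4084379 − 4084804) = -0.0009176
Flow = −∇h = (-0.0005783 east, +0.0009176 north), which points northwest.

NW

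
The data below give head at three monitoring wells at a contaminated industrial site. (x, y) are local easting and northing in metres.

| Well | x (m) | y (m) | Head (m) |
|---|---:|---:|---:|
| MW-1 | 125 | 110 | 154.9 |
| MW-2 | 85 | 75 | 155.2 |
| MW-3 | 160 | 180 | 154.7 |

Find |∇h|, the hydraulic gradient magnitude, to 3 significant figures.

0.00903

Three-point gradient (reference MW-1): Δ to MW-2 = (-40, -35, +0.3), Δ to MW-3 = (35, 70, -0.2).
∂h/∂x = -0.008889, ∂h/∂y = +0.001587 (det = -1575).
|∇h| = √(-0.008889² + 0.001587²) = 0.00903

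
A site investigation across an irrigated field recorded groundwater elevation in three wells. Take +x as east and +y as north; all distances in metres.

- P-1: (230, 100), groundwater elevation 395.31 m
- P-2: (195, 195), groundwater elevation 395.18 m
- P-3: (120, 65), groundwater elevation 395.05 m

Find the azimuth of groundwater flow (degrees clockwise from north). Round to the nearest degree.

With h = a·x + b·y + c and P-1 as origin, the differences give:
  (-35)·a + 95·b = -0.13
  (-110)·a + (-35)·b = -0.26
Eliminate b (×(-35) and ×95, subtract): 11675·a = 29.250 → a = ∂h/∂x = +0.002505
Back-substitute: b = ∂h/∂y = -0.0004454.
Flow direction (−∇h) has components (-0.002505 E, +0.0004454 N).
Azimuth = atan2(E, N) = atan2(-0.002505, +0.0004454) = 280.1° ≈ 280°.

280°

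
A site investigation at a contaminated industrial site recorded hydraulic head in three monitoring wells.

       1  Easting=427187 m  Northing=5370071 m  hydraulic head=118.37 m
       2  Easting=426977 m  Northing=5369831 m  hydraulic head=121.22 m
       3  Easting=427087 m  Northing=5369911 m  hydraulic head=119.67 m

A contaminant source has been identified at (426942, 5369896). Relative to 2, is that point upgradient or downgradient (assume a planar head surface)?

With h = a·x + b·y + c and 1 as origin, the differences give:
  (-210)·a + (-240)·b = +2.85
  (-100)·a + (-160)·b = +1.30
Eliminate b (×(-160) and ×(-240), subtract): 9600·a = -144.000 → a = ∂h/∂x = -0.01500
Back-substitute: b = ∂h/∂y = +0.001250.
Head at (426942, 5369896) = 118.37 + (-0.01500)·(-245) + (+0.001250)·(-175) = 121.83 m.
That is higher than the 121.22 m at 2, so the point is upgradient.

upgradient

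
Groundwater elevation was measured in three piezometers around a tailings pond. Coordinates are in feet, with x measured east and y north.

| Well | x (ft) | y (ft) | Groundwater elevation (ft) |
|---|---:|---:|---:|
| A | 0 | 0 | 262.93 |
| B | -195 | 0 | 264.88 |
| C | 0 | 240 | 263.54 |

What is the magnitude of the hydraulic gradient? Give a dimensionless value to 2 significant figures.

0.010

∂h/∂x = (264.88 − 262.93) / (-195 − 0) = -0.010000
∂h/∂y = (263.54 − 262.93) / (240 − 0) = +0.002542
|∇h| = √(-0.010000² + 0.002542²) = 0.01032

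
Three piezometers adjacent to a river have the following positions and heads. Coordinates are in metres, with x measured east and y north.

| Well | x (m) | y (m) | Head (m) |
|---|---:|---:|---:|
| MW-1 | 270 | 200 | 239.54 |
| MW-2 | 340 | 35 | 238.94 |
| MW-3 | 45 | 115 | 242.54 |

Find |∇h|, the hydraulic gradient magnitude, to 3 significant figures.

Taking MW-1 as reference: MW-2−MW-1 = (70, -165, -0.60); MW-3−MW-1 = (-225, -85, +3.00).
Determinant of the coordinate differences = 70·(-85) − (-225)·(-165) = -43075.
∂h/∂x = [(-0.60)·(-85) − (+3.00)·(-165)] / -43075 = -0.01268
∂h/∂y = [70·(+3.00) − (-225)·(-0.60)] / -43075 = -0.001741
|∇h| = √(-0.01268² + -0.001741²) = 0.0128

0.0128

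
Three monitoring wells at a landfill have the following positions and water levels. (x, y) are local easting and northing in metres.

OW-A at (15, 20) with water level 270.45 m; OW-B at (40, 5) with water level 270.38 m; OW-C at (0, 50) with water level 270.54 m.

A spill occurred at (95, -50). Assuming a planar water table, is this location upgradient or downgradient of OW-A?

downgradient

With h = a·x + b·y + c and OW-A as origin, the differences give:
  25·a + (-15)·b = -0.07
  (-15)·a + 30·b = +0.09
Eliminate b (×30 and ×(-15), subtract): 525·a = -0.750 → a = ∂h/∂x = -0.001429
Back-substitute: b = ∂h/∂y = +0.002286.
Head at (95, -50) = 270.45 + (-0.001429)·(80) + (+0.002286)·(-70) = 270.18 m.
That is lower than the 270.45 m at OW-A, so the point is downgradient.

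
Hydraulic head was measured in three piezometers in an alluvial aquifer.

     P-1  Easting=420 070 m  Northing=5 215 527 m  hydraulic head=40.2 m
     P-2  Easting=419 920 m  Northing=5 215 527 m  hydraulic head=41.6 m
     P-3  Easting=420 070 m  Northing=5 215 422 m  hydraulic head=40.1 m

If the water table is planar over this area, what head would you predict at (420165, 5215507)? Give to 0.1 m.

∂h/∂x = (41.6 − 40.2) / (419920 − 420070) = -0.009333
∂h/∂y = (40.1 − 40.2) / (5215422 − 5215527) = +0.0009524
h(420165, 5215507) = 40.2 + (-0.009333)·(95) + (+0.0009524)·(-20) = 40.2 -0.887 -0.019 = 39.294 m.

39.3 m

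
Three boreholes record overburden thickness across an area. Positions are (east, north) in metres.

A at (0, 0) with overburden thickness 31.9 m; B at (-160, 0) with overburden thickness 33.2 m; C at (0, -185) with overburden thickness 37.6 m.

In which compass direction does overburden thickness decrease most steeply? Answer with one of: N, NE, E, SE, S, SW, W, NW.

∂d/∂x = (33.2 − 31.9) / (-160 − 0) = -0.008125
∂d/∂y = (37.6 − 31.9) / (-185 − 0) = -0.03081
Steepest decrease is along −∇f = (+0.008125 E, +0.03081 N) → north.

N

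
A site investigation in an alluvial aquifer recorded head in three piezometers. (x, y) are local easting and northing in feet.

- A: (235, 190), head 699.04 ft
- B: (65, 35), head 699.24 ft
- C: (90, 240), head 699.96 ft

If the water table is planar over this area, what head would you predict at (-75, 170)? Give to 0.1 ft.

Taking A as reference: B−A = (-170, -155, +0.20); C−A = (-145, 50, +0.92).
Determinant of the coordinate differences = (-170)·50 − (-145)·(-155) = -30975.
∂h/∂x = [(+0.20)·50 − (+0.92)·(-155)] / -30975 = -0.004927
∂h/∂y = [(-170)·(+0.92) − (-145)·(+0.20)] / -30975 = +0.004113
h(-75, 170) = 699.04 + (-0.004927)·(-310) + (+0.004113)·(-20) = 699.04 +1.527 -0.082 = 700.485 ft.

700.5 ft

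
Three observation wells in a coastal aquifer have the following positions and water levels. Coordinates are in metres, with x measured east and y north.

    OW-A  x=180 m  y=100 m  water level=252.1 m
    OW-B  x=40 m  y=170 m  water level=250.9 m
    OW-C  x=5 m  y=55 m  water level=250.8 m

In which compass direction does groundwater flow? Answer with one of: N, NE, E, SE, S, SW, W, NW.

W

Differences from OW-A: to OW-B (Δx, Δy, Δh) = (-140, 70, -1.2); to OW-C = (-175, -45, -1.3).
Determinant of the coordinate differences = (-140)·(-45) − (-175)·70 = 18550.
∂h/∂x = [(-1.2)·(-45) − (-1.3)·70] / 18550 = +0.007817
∂h/∂y = [(-140)·(-1.3) − (-175)·(-1.2)] / 18550 = -0.001509
Flow = −∇h = (-0.007817 east, +0.001509 north), which points west.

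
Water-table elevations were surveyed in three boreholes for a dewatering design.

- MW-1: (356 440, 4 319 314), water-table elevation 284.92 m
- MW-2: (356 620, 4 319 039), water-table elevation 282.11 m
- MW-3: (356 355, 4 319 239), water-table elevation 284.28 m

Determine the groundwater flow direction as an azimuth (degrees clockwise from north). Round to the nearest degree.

174°

Three-point gradient (reference MW-1): Δ to MW-2 = (180, -275, -2.81), Δ to MW-3 = (-85, -75, -0.64).
∂h/∂x = -0.0009424, ∂h/∂y = +0.009601 (det = -36875).
Flow direction (−∇h) has components (+0.0009424 E, -0.009601 N).
Azimuth = atan2(E, N) = atan2(+0.0009424, -0.009601) = 174.4° ≈ 174°.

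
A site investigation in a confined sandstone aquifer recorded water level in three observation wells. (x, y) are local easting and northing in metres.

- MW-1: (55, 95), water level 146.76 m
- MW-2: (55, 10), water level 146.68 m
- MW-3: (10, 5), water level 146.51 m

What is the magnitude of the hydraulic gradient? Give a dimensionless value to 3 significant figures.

With h = a·x + b·y + c and MW-1 as origin, the differences give:
  0·a + (-85)·b = -0.08
  (-45)·a + (-90)·b = -0.25
Eliminate b (×(-90) and ×(-85), subtract): -3825·a = -14.050 → a = ∂h/∂x = +0.003673
Back-substitute: b = ∂h/∂y = +0.0009412.
|∇h| = √(0.003673² + 0.0009412²) = 0.003792

0.00379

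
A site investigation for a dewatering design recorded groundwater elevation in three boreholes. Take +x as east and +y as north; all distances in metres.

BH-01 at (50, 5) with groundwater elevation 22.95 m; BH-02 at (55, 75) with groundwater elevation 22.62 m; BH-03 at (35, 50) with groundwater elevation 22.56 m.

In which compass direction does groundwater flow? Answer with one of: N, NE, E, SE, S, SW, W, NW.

Three-point gradient (reference BH-01): Δ to BH-02 = (5, 70, -0.33), Δ to BH-03 = (-15, 45, -0.39).
∂h/∂x = +0.009765, ∂h/∂y = -0.005412 (det = 1275).
Flow = −∇h = (-0.009765 east, +0.005412 north), which points northwest.

NW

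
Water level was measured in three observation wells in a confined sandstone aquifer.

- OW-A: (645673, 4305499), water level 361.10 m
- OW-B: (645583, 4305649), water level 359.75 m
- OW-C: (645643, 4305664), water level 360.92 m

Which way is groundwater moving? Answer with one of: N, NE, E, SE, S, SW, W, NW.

Differences from OW-A: to OW-B (Δx, Δy, Δh) = (-90, 150, -1.35); to OW-C = (-30, 165, -0.18).
Solve a·Δx + b·Δy = Δh: det = (-90)·165 − (-30)·150 = -10350.
∂h/∂x = [(-1.35)·165 − (-0.18)·150] / -10350 = +0.01891
∂h/∂y = [(-90)·(-0.18) − (-30)·(-1.35)] / -10350 = +0.002348
Flow = −∇h = (-0.01891 east, -0.002348 north), which points west.

W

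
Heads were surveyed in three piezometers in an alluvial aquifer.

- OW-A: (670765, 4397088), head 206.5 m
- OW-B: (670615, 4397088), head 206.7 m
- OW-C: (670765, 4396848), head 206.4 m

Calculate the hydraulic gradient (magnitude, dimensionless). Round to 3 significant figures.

0.00140

∂h/∂x = (206.7 − 206.5) / (670615 − 670765) = -0.001333
∂h/∂y = (206.4 − 206.5) / (4396848 − 4397088) = +0.0004167
|∇h| = √(-0.001333² + 0.0004167²) = 0.001397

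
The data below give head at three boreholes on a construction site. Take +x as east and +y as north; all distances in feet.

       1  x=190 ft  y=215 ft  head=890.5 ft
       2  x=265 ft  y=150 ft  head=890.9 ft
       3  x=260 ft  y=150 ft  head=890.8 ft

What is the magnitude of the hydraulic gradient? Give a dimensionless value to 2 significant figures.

Three-point gradient (reference 1): Δ to 2 = (75, -65, +0.4), Δ to 3 = (70, -65, +0.3).
∂h/∂x = +0.02000, ∂h/∂y = +0.01692 (det = -325).
|∇h| = √(0.02000² + 0.01692²) = 0.0262

0.026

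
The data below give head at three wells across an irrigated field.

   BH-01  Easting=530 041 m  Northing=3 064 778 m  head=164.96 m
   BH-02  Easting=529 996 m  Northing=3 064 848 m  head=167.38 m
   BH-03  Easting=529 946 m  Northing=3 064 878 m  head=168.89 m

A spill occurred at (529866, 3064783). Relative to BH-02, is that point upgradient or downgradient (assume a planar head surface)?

upgradient

With h = a·x + b·y + c and BH-01 as origin, the differences give:
  (-45)·a + 70·b = +2.42
  (-95)·a + 100·b = +3.93
Eliminate b (×100 and ×70, subtract): 2150·a = -33.100 → a = ∂h/∂x = -0.01540
Back-substitute: b = ∂h/∂y = +0.02467.
Head at (529866, 3064783) = 164.96 + (-0.01540)·(-175) + (+0.02467)·(5) = 167.78 m.
That is higher than the 167.38 m at BH-02, so the point is upgradient.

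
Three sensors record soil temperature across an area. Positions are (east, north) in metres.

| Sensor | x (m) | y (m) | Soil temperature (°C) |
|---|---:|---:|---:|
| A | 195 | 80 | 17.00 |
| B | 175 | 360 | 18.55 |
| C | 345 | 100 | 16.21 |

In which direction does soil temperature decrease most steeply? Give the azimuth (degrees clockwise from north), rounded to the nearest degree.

With T = a·x + b·y + c and A as origin, the differences give:
  (-20)·a + 280·b = +1.55
  150·a + 20·b = -0.79
Eliminate b (×20 and ×280, subtract): -42400·a = 252.200 → a = ∂T/∂x = -0.005948
Back-substitute: b = ∂T/∂y = +0.005111.
Steepest decrease is along −∇f: components (+0.005948 E, -0.005111 N).
Azimuth = atan2(+0.005948, -0.005111) = 130.7° ≈ 131°.

131°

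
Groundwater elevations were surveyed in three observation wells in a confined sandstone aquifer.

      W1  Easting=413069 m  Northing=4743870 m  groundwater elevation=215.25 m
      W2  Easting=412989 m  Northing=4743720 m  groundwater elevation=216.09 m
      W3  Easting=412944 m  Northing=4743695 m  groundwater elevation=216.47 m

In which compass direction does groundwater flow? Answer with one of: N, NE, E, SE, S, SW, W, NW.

E

With h = a·x + b·y + c and W1 as origin, the differences give:
  (-80)·a + (-150)·b = +0.84
  (-125)·a + (-175)·b = +1.22
Eliminate b (×(-175) and ×(-150), subtract): -4750·a = 36.000 → a = ∂h/∂x = -0.007579
Back-substitute: b = ∂h/∂y = -0.001558.
Flow = −∇h = (+0.007579 east, +0.001558 north), which points east.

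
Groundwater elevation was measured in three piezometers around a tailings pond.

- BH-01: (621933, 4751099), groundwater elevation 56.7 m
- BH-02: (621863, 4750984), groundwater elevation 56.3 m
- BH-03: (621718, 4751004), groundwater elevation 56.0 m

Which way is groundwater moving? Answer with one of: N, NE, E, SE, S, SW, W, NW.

With h = a·x + b·y + c and BH-01 as origin, the differences give:
  (-70)·a + (-115)·b = -0.4
  (-215)·a + (-95)·b = -0.7
Eliminate b (×(-95) and ×(-115), subtract): -18075·a = -42.50 → a = ∂h/∂x = +0.002351
Back-substitute: b = ∂h/∂y = +0.002047.
Flow = −∇h = (-0.002351 east, -0.002047 north), which points southwest.

SW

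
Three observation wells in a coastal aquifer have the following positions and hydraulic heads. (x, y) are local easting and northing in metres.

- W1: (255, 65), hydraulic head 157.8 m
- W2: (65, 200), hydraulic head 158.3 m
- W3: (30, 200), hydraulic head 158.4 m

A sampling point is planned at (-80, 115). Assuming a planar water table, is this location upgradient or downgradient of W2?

upgradient

Taking W1 as reference: W2−W1 = (-190, 135, +0.5); W3−W1 = (-225, 135, +0.6).
Solve a·Δx + b·Δy = Δh: det = (-190)·135 − (-225)·135 = 4725.
∂h/∂x = [(+0.5)·135 − (+0.6)·135] / 4725 = -0.002857
∂h/∂y = [(-190)·(+0.6) − (-225)·(+0.5)] / 4725 = -0.0003175
Head at (-80, 115) = 157.8 + (-0.002857)·(-335) + (-0.0003175)·(50) = 158.74 m.
That is higher than the 158.3 m at W2, so the point is upgradient.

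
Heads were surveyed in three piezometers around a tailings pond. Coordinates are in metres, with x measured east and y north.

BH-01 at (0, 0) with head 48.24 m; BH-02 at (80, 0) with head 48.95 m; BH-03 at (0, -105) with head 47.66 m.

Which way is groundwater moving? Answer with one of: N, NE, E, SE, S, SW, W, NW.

∂h/∂x = (48.95 − 48.24) / (80 − 0) = +0.008875
∂h/∂y = (47.66 − 48.24) / (-105 − 0) = +0.005524
Flow = −∇h = (-0.008875 east, -0.005524 north), which points southwest.

SW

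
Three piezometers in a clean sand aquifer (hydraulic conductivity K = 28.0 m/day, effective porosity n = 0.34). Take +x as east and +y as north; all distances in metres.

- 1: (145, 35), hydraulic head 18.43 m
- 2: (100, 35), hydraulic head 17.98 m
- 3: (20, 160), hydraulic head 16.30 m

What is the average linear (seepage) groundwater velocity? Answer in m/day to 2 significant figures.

1.0 m/day

Differences from 1: to 2 (Δx, Δy, Δh) = (-45, 0, -0.45); to 3 = (-125, 125, -2.13).
Determinant of the coordinate differences = (-45)·125 − (-125)·0 = -5625.
∂h/∂x = [(-0.45)·125 − (-2.13)·0] / -5625 = +0.010000
∂h/∂y = [(-45)·(-2.13) − (-125)·(-0.45)] / -5625 = -0.007040
|∇h| = √(0.010000² + -0.007040²) = 0.01223
Seepage velocity v = K·i/n = 28.0 × 0.01223 / 0.34 = 1.007 m/day.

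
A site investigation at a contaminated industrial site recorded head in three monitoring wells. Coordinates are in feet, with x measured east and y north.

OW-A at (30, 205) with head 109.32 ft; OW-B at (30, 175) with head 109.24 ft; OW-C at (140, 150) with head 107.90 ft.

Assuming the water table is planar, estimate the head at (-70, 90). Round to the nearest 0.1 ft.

Differences from OW-A: to OW-B (Δx, Δy, Δh) = (0, -30, -0.08); to OW-C = (110, -55, -1.42).
Solve a·Δx + b·Δy = Δh: det = 0·(-55) − 110·(-30) = 3300.
∂h/∂x = [(-0.08)·(-55) − (-1.42)·(-30)] / 3300 = -0.01158
∂h/∂y = [0·(-1.42) − 110·(-0.08)] / 3300 = +0.002667
h(-70, 90) = 109.32 + (-0.01158)·(-100) + (+0.002667)·(-115) = 109.32 +1.158 -0.307 = 110.171 ft.

110.2 ft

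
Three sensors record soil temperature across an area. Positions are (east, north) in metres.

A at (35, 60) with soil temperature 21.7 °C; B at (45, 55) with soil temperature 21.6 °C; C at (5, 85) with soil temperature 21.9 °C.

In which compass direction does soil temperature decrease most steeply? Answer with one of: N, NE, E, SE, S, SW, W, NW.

Differences from A: to B (Δx, Δy, Δh) = (10, -5, -0.1); to C = (-30, 25, +0.2).
Solve a·Δx + b·Δy = ΔT: det = 10·25 − (-30)·(-5) = 100.
∂T/∂x = [(-0.1)·25 − (+0.2)·(-5)] / 100 = -0.01500
∂T/∂y = [10·(+0.2) − (-30)·(-0.1)] / 100 = -0.010000
Steepest decrease is along −∇f = (+0.01500 E, +0.010000 N) → northeast.

NE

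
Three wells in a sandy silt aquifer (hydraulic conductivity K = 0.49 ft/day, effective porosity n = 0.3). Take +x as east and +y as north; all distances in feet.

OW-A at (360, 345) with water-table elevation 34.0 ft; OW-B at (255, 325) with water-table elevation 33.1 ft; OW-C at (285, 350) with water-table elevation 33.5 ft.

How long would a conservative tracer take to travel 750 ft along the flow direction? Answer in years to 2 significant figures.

Taking OW-A as reference: OW-B−OW-A = (-105, -20, -0.9); OW-C−OW-A = (-75, 5, -0.5).
Solve a·Δx + b·Δy = Δh: det = (-105)·5 − (-75)·(-20) = -2025.
∂h/∂x = [(-0.9)·5 − (-0.5)·(-20)] / -2025 = +0.007160
∂h/∂y = [(-105)·(-0.5) − (-75)·(-0.9)] / -2025 = +0.007407
|∇h| = √(0.007160² + 0.007407²) = 0.0103
Seepage velocity v = K·i/n = 0.49 × 0.0103 / 0.3 = 0.01682 ft/day.
t = 750 / 0.01682 = 4.459e+04 days = 122 years.

120 years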